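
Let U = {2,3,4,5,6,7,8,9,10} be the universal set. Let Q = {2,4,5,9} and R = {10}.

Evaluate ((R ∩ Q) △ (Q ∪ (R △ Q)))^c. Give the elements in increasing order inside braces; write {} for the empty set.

{3,6,7,8}

R ∩ Q = {}
R △ Q = {2,4,5,9,10}
Q ∪ (R △ Q) = {2,4,5,9,10}
(R ∩ Q) △ (Q ∪ (R △ Q)) = {2,4,5,9,10}
((R ∩ Q) △ (Q ∪ (R △ Q)))^c = {3,6,7,8}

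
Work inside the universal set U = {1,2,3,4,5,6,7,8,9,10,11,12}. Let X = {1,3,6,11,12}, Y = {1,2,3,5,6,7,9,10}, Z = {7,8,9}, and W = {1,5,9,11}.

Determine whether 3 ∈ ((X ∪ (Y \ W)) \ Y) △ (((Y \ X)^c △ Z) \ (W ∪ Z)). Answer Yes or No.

3 ∈ Y and 3 ∉ W, so 3 ∈ Y \ W
3 ∈ X and 3 ∈ (Y \ W), so 3 ∈ X ∪ (Y \ W)
3 ∈ (X ∪ (Y \ W)) and 3 ∈ Y, so 3 ∉ (X ∪ (Y \ W)) \ Y
3 ∈ Y and 3 ∈ X, so 3 ∉ Y \ X
3 ∈ (Y \ X)^c since 3 ∉ (Y \ X)
3 ∈ (Y \ X)^c and 3 ∉ Z, so 3 ∈ (Y \ X)^c △ Z
3 ∉ W and 3 ∉ Z, so 3 ∉ W ∪ Z
3 ∈ ((Y \ X)^c △ Z) and 3 ∉ (W ∪ Z), so 3 ∈ ((Y \ X)^c △ Z) \ (W ∪ Z)
3 ∉ ((X ∪ (Y \ W)) \ Y) and 3 ∈ (((Y \ X)^c △ Z) \ (W ∪ Z)), so 3 ∈ ((X ∪ (Y \ W)) \ Y) △ (((Y \ X)^c △ Z) \ (W ∪ Z))

Yes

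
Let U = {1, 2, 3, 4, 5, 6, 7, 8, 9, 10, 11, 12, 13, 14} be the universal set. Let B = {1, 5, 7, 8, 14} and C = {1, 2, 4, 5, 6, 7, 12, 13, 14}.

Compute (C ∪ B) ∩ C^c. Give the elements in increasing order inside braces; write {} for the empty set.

C ∪ B = {1, 2, 4, 5, 6, 7, 8, 12, 13, 14}
C^c = {3, 8, 9, 10, 11}
(C ∪ B) ∩ C^c = {8}

{8}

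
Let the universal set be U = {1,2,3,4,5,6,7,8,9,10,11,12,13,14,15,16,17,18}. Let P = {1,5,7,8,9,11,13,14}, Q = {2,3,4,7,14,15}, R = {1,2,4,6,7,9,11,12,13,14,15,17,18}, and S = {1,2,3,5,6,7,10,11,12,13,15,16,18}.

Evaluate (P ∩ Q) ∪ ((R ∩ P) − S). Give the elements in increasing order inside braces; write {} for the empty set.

P ∩ Q = {7,14}
R ∩ P = {1,7,9,11,13,14}
(R ∩ P) − S = {9,14}
(P ∩ Q) ∪ ((R ∩ P) − S) = {7,9,14}

{7,9,14}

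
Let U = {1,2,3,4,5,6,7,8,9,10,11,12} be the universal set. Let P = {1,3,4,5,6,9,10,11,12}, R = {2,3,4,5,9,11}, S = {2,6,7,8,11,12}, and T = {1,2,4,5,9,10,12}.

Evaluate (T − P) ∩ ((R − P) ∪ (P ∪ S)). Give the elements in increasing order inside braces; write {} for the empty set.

T − P = {2}
R − P = {2}
P ∪ S = {1,2,3,4,5,6,7,8,9,10,11,12}
(R − P) ∪ (P ∪ S) = {1,2,3,4,5,6,7,8,9,10,11,12}
(T − P) ∩ ((R − P) ∪ (P ∪ S)) = {2}

{2}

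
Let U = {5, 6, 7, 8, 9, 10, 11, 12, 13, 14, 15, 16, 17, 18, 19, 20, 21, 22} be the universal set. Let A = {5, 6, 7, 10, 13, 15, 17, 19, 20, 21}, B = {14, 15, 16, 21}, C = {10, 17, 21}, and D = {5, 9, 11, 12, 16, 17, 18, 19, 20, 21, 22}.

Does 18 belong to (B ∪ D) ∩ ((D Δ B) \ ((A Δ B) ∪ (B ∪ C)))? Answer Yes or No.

Yes

18 ∉ B and 18 ∈ D, so 18 ∈ B ∪ D
18 ∈ D and 18 ∉ B, so 18 ∈ D Δ B
18 ∉ A and 18 ∉ B, so 18 ∉ A Δ B
18 ∉ B and 18 ∉ C, so 18 ∉ B ∪ C
18 ∉ (A Δ B) and 18 ∉ (B ∪ C), so 18 ∉ (A Δ B) ∪ (B ∪ C)
18 ∈ (D Δ B) and 18 ∉ ((A Δ B) ∪ (B ∪ C)), so 18 ∈ (D Δ B) \ ((A Δ B) ∪ (B ∪ C))
18 ∈ (B ∪ D) and 18 ∈ ((D Δ B) \ ((A Δ B) ∪ (B ∪ C))), so 18 ∈ (B ∪ D) ∩ ((D Δ B) \ ((A Δ B) ∪ (B ∪ C)))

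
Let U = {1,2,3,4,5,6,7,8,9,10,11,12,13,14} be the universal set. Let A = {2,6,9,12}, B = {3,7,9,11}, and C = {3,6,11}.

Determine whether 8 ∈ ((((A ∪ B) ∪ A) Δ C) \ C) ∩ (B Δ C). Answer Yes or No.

8 ∉ A and 8 ∉ B, so 8 ∉ A ∪ B
8 ∉ (A ∪ B) and 8 ∉ A, so 8 ∉ (A ∪ B) ∪ A
8 ∉ ((A ∪ B) ∪ A) and 8 ∉ C, so 8 ∉ ((A ∪ B) ∪ A) Δ C
8 ∉ (((A ∪ B) ∪ A) Δ C) and 8 ∉ C, so 8 ∉ (((A ∪ B) ∪ A) Δ C) \ C
8 ∉ B and 8 ∉ C, so 8 ∉ B Δ C
8 ∉ ((((A ∪ B) ∪ A) Δ C) \ C) and 8 ∉ (B Δ C), so 8 ∉ ((((A ∪ B) ∪ A) Δ C) \ C) ∩ (B Δ C)

No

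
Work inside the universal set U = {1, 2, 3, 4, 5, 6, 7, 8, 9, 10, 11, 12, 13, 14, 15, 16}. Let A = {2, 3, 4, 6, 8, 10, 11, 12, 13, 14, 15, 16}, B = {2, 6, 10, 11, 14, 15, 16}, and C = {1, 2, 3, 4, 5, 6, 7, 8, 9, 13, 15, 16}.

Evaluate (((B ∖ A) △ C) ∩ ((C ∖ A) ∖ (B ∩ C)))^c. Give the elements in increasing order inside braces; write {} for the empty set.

{2, 3, 4, 6, 8, 10, 11, 12, 13, 14, 15, 16}

B ∖ A = {}
(B ∖ A) △ C = {1, 2, 3, 4, 5, 6, 7, 8, 9, 13, 15, 16}
C ∖ A = {1, 5, 7, 9}
B ∩ C = {2, 6, 15, 16}
(C ∖ A) ∖ (B ∩ C) = {1, 5, 7, 9}
((B ∖ A) △ C) ∩ ((C ∖ A) ∖ (B ∩ C)) = {1, 5, 7, 9}
(((B ∖ A) △ C) ∩ ((C ∖ A) ∖ (B ∩ C)))^c = {2, 3, 4, 6, 8, 10, 11, 12, 13, 14, 15, 16}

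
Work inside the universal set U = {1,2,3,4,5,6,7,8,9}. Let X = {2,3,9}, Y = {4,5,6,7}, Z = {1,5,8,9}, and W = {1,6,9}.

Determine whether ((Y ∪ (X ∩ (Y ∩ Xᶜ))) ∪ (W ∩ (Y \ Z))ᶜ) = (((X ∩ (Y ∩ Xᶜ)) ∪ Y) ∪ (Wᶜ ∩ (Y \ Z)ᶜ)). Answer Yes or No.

Xᶜ = {1,4,5,6,7,8}
Y ∩ Xᶜ = {4,5,6,7}
X ∩ (Y ∩ Xᶜ) = {}
Y ∪ (X ∩ (Y ∩ Xᶜ)) = {4,5,6,7}
Y \ Z = {4,6,7}
W ∩ (Y \ Z) = {6}
(W ∩ (Y \ Z))ᶜ = {1,2,3,4,5,7,8,9}
(Y ∪ (X ∩ (Y ∩ Xᶜ))) ∪ (W ∩ (Y \ Z))ᶜ = {1,2,3,4,5,6,7,8,9}
(X ∩ (Y ∩ Xᶜ)) ∪ Y = {4,5,6,7}
Wᶜ = {2,3,4,5,7,8}
(Y \ Z)ᶜ = {1,2,3,5,8,9}
Wᶜ ∩ (Y \ Z)ᶜ = {2,3,5,8}
((X ∩ (Y ∩ Xᶜ)) ∪ Y) ∪ (Wᶜ ∩ (Y \ Z)ᶜ) = {2,3,4,5,6,7,8}
1 ∈ (Y ∪ (X ∩ (Y ∩ Xᶜ))) ∪ (W ∩ (Y \ Z))ᶜ but 1 ∉ ((X ∩ (Y ∩ Xᶜ)) ∪ Y) ∪ (Wᶜ ∩ (Y \ Z)ᶜ), so they differ.

No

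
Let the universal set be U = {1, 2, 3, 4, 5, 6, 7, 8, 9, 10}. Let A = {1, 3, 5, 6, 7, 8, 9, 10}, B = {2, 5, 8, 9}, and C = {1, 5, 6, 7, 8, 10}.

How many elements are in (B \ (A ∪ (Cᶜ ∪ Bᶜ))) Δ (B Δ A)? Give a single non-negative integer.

Cᶜ = {2, 3, 4, 9}
Bᶜ = {1, 3, 4, 6, 7, 10}
Cᶜ ∪ Bᶜ = {1, 2, 3, 4, 6, 7, 9, 10}
A ∪ (Cᶜ ∪ Bᶜ) = {1, 2, 3, 4, 5, 6, 7, 8, 9, 10}
B \ (A ∪ (Cᶜ ∪ Bᶜ)) = {}
B Δ A = {1, 2, 3, 6, 7, 10}
(B \ (A ∪ (Cᶜ ∪ Bᶜ))) Δ (B Δ A) = {1, 2, 3, 6, 7, 10}
|(B \ (A ∪ (Cᶜ ∪ Bᶜ))) Δ (B Δ A)| = 6

6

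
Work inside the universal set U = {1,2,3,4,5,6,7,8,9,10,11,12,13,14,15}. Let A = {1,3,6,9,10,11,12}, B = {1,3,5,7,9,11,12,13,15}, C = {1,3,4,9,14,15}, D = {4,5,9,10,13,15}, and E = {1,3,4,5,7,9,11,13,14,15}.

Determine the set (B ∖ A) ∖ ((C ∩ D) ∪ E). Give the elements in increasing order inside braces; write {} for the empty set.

{}

B ∖ A = {5,7,13,15}
C ∩ D = {4,9,15}
(C ∩ D) ∪ E = {1,3,4,5,7,9,11,13,14,15}
(B ∖ A) ∖ ((C ∩ D) ∪ E) = {}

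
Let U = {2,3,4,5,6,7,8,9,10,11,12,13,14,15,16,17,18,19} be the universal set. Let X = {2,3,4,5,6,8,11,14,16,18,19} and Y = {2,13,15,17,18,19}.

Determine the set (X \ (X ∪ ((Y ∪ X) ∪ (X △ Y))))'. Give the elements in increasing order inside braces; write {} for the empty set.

Y ∪ X = {2,3,4,5,6,8,11,13,14,15,16,17,18,19}
X △ Y = {3,4,5,6,8,11,13,14,15,16,17}
(Y ∪ X) ∪ (X △ Y) = {2,3,4,5,6,8,11,13,14,15,16,17,18,19}
X ∪ ((Y ∪ X) ∪ (X △ Y)) = {2,3,4,5,6,8,11,13,14,15,16,17,18,19}
X \ (X ∪ ((Y ∪ X) ∪ (X △ Y))) = {}
(X \ (X ∪ ((Y ∪ X) ∪ (X △ Y))))' = {2,3,4,5,6,7,8,9,10,11,12,13,14,15,16,17,18,19}

{2,3,4,5,6,7,8,9,10,11,12,13,14,15,16,17,18,19}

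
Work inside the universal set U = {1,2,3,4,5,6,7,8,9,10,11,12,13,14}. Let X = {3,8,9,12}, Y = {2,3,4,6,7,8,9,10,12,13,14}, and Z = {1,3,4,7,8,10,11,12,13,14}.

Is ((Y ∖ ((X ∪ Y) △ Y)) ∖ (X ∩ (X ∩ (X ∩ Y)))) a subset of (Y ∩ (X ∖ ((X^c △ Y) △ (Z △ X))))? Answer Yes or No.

No

X ∪ Y = {2,3,4,6,7,8,9,10,12,13,14}
(X ∪ Y) △ Y = {}
Y ∖ ((X ∪ Y) △ Y) = {2,3,4,6,7,8,9,10,12,13,14}
X ∩ Y = {3,8,9,12}
X ∩ (X ∩ Y) = {3,8,9,12}
X ∩ (X ∩ (X ∩ Y)) = {3,8,9,12}
(Y ∖ ((X ∪ Y) △ Y)) ∖ (X ∩ (X ∩ (X ∩ Y))) = {2,4,6,7,10,13,14}
X^c = {1,2,4,5,6,7,10,11,13,14}
X^c △ Y = {1,3,5,8,9,11,12}
Z △ X = {1,4,7,9,10,11,13,14}
(X^c △ Y) △ (Z △ X) = {3,4,5,7,8,10,12,13,14}
X ∖ ((X^c △ Y) △ (Z △ X)) = {9}
Y ∩ (X ∖ ((X^c △ Y) △ (Z △ X))) = {9}
2 ∈ (Y ∖ ((X ∪ Y) △ Y)) ∖ (X ∩ (X ∩ (X ∩ Y))) but 2 ∉ Y ∩ (X ∖ ((X^c △ Y) △ (Z △ X))), so the inclusion fails.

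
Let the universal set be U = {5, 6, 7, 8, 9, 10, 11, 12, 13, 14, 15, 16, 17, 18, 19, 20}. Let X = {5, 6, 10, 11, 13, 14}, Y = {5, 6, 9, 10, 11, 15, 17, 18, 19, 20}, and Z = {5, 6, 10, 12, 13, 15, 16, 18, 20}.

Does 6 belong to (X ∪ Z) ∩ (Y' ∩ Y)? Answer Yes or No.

6 ∈ X and 6 ∈ Z, so 6 ∈ X ∪ Z
6 ∈ Y, so 6 ∉ Y'
6 ∉ Y' and 6 ∈ Y, so 6 ∉ Y' ∩ Y
6 ∈ (X ∪ Z) and 6 ∉ (Y' ∩ Y), so 6 ∉ (X ∪ Z) ∩ (Y' ∩ Y)

No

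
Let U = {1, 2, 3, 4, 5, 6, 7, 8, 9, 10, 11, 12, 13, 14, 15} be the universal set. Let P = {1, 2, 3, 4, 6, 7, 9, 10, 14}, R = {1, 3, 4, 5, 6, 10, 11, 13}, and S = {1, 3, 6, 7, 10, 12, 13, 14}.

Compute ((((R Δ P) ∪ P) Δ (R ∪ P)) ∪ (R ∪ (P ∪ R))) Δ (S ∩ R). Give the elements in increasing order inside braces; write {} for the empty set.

{2, 4, 5, 7, 9, 11, 14}

R Δ P = {2, 5, 7, 9, 11, 13, 14}
(R Δ P) ∪ P = {1, 2, 3, 4, 5, 6, 7, 9, 10, 11, 13, 14}
R ∪ P = {1, 2, 3, 4, 5, 6, 7, 9, 10, 11, 13, 14}
((R Δ P) ∪ P) Δ (R ∪ P) = {}
P ∪ R = {1, 2, 3, 4, 5, 6, 7, 9, 10, 11, 13, 14}
R ∪ (P ∪ R) = {1, 2, 3, 4, 5, 6, 7, 9, 10, 11, 13, 14}
(((R Δ P) ∪ P) Δ (R ∪ P)) ∪ (R ∪ (P ∪ R)) = {1, 2, 3, 4, 5, 6, 7, 9, 10, 11, 13, 14}
S ∩ R = {1, 3, 6, 10, 13}
((((R Δ P) ∪ P) Δ (R ∪ P)) ∪ (R ∪ (P ∪ R))) Δ (S ∩ R) = {2, 4, 5, 7, 9, 11, 14}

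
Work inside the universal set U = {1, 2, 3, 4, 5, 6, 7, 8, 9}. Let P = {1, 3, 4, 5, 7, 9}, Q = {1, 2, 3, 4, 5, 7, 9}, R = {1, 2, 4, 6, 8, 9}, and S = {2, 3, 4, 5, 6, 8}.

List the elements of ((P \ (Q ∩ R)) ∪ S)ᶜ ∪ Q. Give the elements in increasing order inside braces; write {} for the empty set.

{1, 2, 3, 4, 5, 7, 9}

Q ∩ R = {1, 2, 4, 9}
P \ (Q ∩ R) = {3, 5, 7}
(P \ (Q ∩ R)) ∪ S = {2, 3, 4, 5, 6, 7, 8}
((P \ (Q ∩ R)) ∪ S)ᶜ = {1, 9}
((P \ (Q ∩ R)) ∪ S)ᶜ ∪ Q = {1, 2, 3, 4, 5, 7, 9}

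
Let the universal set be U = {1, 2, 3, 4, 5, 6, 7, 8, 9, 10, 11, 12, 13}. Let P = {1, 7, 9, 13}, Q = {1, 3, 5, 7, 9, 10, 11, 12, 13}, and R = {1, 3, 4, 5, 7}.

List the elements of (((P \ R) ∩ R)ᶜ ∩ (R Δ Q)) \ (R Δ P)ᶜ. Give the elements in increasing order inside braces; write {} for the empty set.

P \ R = {9, 13}
(P \ R) ∩ R = {}
((P \ R) ∩ R)ᶜ = {1, 2, 3, 4, 5, 6, 7, 8, 9, 10, 11, 12, 13}
R Δ Q = {4, 9, 10, 11, 12, 13}
((P \ R) ∩ R)ᶜ ∩ (R Δ Q) = {4, 9, 10, 11, 12, 13}
R Δ P = {3, 4, 5, 9, 13}
(R Δ P)ᶜ = {1, 2, 6, 7, 8, 10, 11, 12}
(((P \ R) ∩ R)ᶜ ∩ (R Δ Q)) \ (R Δ P)ᶜ = {4, 9, 13}

{4, 9, 13}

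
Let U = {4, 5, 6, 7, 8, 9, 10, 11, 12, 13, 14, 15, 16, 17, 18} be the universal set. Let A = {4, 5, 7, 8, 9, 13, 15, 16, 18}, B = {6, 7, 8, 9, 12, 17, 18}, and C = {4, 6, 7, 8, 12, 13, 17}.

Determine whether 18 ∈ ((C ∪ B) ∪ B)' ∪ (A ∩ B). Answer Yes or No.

18 ∉ C and 18 ∈ B, so 18 ∈ C ∪ B
18 ∈ (C ∪ B) and 18 ∈ B, so 18 ∈ (C ∪ B) ∪ B
18 ∉ ((C ∪ B) ∪ B)' since 18 ∈ ((C ∪ B) ∪ B)
18 ∈ A and 18 ∈ B, so 18 ∈ A ∩ B
18 ∉ ((C ∪ B) ∪ B)' and 18 ∈ (A ∩ B), so 18 ∈ ((C ∪ B) ∪ B)' ∪ (A ∩ B)

Yes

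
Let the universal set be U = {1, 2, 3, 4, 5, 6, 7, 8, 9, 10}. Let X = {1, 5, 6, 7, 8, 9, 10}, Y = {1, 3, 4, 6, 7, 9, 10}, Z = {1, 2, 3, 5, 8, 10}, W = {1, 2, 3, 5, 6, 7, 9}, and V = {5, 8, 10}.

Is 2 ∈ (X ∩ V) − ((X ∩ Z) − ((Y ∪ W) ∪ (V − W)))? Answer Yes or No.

No

2 ∉ X and 2 ∉ V, so 2 ∉ X ∩ V
2 ∉ X and 2 ∈ Z, so 2 ∉ X ∩ Z
2 ∉ Y and 2 ∈ W, so 2 ∈ Y ∪ W
2 ∉ V and 2 ∈ W, so 2 ∉ V − W
2 ∈ (Y ∪ W) and 2 ∉ (V − W), so 2 ∈ (Y ∪ W) ∪ (V − W)
2 ∉ (X ∩ Z) and 2 ∈ ((Y ∪ W) ∪ (V − W)), so 2 ∉ (X ∩ Z) − ((Y ∪ W) ∪ (V − W))
2 ∉ (X ∩ V) and 2 ∉ ((X ∩ Z) − ((Y ∪ W) ∪ (V − W))), so 2 ∉ (X ∩ V) − ((X ∩ Z) − ((Y ∪ W) ∪ (V − W)))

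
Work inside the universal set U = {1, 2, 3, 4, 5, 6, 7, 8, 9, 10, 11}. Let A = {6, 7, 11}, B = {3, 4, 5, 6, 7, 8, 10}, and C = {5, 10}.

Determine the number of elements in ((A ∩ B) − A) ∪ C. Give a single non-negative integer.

2

A ∩ B = {6, 7}
(A ∩ B) − A = {}
((A ∩ B) − A) ∪ C = {5, 10}
|((A ∩ B) − A) ∪ C| = 2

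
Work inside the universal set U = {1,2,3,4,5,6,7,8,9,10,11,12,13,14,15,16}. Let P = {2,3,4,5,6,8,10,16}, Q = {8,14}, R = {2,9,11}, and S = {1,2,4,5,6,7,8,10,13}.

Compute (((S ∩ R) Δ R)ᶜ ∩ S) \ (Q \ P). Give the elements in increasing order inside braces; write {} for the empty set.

{1,2,4,5,6,7,8,10,13}

S ∩ R = {2}
(S ∩ R) Δ R = {9,11}
((S ∩ R) Δ R)ᶜ = {1,2,3,4,5,6,7,8,10,12,13,14,15,16}
((S ∩ R) Δ R)ᶜ ∩ S = {1,2,4,5,6,7,8,10,13}
Q \ P = {14}
(((S ∩ R) Δ R)ᶜ ∩ S) \ (Q \ P) = {1,2,4,5,6,7,8,10,13}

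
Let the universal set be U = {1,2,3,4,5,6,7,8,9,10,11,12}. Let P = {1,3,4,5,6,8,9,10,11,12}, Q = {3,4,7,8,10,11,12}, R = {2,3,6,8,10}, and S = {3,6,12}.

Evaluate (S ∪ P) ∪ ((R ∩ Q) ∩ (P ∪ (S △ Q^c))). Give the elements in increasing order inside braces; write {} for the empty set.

S ∪ P = {1,3,4,5,6,8,9,10,11,12}
R ∩ Q = {3,8,10}
Q^c = {1,2,5,6,9}
S △ Q^c = {1,2,3,5,9,12}
P ∪ (S △ Q^c) = {1,2,3,4,5,6,8,9,10,11,12}
(R ∩ Q) ∩ (P ∪ (S △ Q^c)) = {3,8,10}
(S ∪ P) ∪ ((R ∩ Q) ∩ (P ∪ (S △ Q^c))) = {1,3,4,5,6,8,9,10,11,12}

{1,3,4,5,6,8,9,10,11,12}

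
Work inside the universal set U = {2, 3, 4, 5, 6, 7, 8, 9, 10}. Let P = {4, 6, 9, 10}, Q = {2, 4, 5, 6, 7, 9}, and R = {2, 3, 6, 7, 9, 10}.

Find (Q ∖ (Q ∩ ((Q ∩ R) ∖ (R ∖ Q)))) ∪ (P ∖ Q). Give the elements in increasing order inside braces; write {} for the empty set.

{4, 5, 10}

Q ∩ R = {2, 6, 7, 9}
R ∖ Q = {3, 10}
(Q ∩ R) ∖ (R ∖ Q) = {2, 6, 7, 9}
Q ∩ ((Q ∩ R) ∖ (R ∖ Q)) = {2, 6, 7, 9}
Q ∖ (Q ∩ ((Q ∩ R) ∖ (R ∖ Q))) = {4, 5}
P ∖ Q = {10}
(Q ∖ (Q ∩ ((Q ∩ R) ∖ (R ∖ Q)))) ∪ (P ∖ Q) = {4, 5, 10}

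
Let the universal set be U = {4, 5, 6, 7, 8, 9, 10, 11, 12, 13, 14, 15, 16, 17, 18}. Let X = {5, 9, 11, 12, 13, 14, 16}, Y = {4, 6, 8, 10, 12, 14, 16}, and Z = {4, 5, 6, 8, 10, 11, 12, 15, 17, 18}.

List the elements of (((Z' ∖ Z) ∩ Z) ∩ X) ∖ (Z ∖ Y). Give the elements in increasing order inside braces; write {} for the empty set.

{}

Z' = {7, 9, 13, 14, 16}
Z' ∖ Z = {7, 9, 13, 14, 16}
(Z' ∖ Z) ∩ Z = {}
((Z' ∖ Z) ∩ Z) ∩ X = {}
Z ∖ Y = {5, 11, 15, 17, 18}
(((Z' ∖ Z) ∩ Z) ∩ X) ∖ (Z ∖ Y) = {}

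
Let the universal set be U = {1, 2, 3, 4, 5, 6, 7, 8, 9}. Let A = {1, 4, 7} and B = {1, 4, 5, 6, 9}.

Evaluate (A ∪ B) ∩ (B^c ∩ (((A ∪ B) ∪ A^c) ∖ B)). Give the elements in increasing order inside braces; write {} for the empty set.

{7}

A ∪ B = {1, 4, 5, 6, 7, 9}
B^c = {2, 3, 7, 8}
A^c = {2, 3, 5, 6, 8, 9}
(A ∪ B) ∪ A^c = {1, 2, 3, 4, 5, 6, 7, 8, 9}
((A ∪ B) ∪ A^c) ∖ B = {2, 3, 7, 8}
B^c ∩ (((A ∪ B) ∪ A^c) ∖ B) = {2, 3, 7, 8}
(A ∪ B) ∩ (B^c ∩ (((A ∪ B) ∪ A^c) ∖ B)) = {7}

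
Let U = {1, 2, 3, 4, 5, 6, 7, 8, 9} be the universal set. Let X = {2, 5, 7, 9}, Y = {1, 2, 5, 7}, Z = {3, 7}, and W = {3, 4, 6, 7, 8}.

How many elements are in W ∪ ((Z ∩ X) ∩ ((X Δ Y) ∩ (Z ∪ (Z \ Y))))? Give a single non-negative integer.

Z ∩ X = {7}
X Δ Y = {1, 9}
Z \ Y = {3}
Z ∪ (Z \ Y) = {3, 7}
(X Δ Y) ∩ (Z ∪ (Z \ Y)) = {}
(Z ∩ X) ∩ ((X Δ Y) ∩ (Z ∪ (Z \ Y))) = {}
W ∪ ((Z ∩ X) ∩ ((X Δ Y) ∩ (Z ∪ (Z \ Y)))) = {3, 4, 6, 7, 8}
|W ∪ ((Z ∩ X) ∩ ((X Δ Y) ∩ (Z ∪ (Z \ Y))))| = 5

5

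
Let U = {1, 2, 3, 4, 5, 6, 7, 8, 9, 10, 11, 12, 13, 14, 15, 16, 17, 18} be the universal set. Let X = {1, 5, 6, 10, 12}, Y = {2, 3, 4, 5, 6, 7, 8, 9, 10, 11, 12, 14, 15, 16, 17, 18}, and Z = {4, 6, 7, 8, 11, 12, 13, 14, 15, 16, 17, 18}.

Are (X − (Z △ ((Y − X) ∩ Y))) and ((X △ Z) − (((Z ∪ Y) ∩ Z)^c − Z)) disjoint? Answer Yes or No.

Yes

Y − X = {2, 3, 4, 7, 8, 9, 11, 14, 15, 16, 17, 18}
(Y − X) ∩ Y = {2, 3, 4, 7, 8, 9, 11, 14, 15, 16, 17, 18}
Z △ ((Y − X) ∩ Y) = {2, 3, 6, 9, 12, 13}
X − (Z △ ((Y − X) ∩ Y)) = {1, 5, 10}
X △ Z = {1, 4, 5, 7, 8, 10, 11, 13, 14, 15, 16, 17, 18}
Z ∪ Y = {2, 3, 4, 5, 6, 7, 8, 9, 10, 11, 12, 13, 14, 15, 16, 17, 18}
(Z ∪ Y) ∩ Z = {4, 6, 7, 8, 11, 12, 13, 14, 15, 16, 17, 18}
((Z ∪ Y) ∩ Z)^c = {1, 2, 3, 5, 9, 10}
((Z ∪ Y) ∩ Z)^c − Z = {1, 2, 3, 5, 9, 10}
(X △ Z) − (((Z ∪ Y) ∩ Z)^c − Z) = {4, 7, 8, 11, 13, 14, 15, 16, 17, 18}
{1, 5, 10} and {4, 7, 8, 11, 13, 14, 15, 16, 17, 18} share no elements.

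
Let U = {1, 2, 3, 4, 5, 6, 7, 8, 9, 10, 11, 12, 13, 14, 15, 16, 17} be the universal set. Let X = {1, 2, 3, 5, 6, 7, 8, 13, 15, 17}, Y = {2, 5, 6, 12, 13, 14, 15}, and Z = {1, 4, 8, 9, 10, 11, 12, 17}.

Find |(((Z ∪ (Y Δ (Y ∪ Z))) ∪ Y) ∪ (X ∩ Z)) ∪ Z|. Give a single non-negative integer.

14

Y ∪ Z = {1, 2, 4, 5, 6, 8, 9, 10, 11, 12, 13, 14, 15, 17}
Y Δ (Y ∪ Z) = {1, 4, 8, 9, 10, 11, 17}
Z ∪ (Y Δ (Y ∪ Z)) = {1, 4, 8, 9, 10, 11, 12, 17}
(Z ∪ (Y Δ (Y ∪ Z))) ∪ Y = {1, 2, 4, 5, 6, 8, 9, 10, 11, 12, 13, 14, 15, 17}
X ∩ Z = {1, 8, 17}
((Z ∪ (Y Δ (Y ∪ Z))) ∪ Y) ∪ (X ∩ Z) = {1, 2, 4, 5, 6, 8, 9, 10, 11, 12, 13, 14, 15, 17}
(((Z ∪ (Y Δ (Y ∪ Z))) ∪ Y) ∪ (X ∩ Z)) ∪ Z = {1, 2, 4, 5, 6, 8, 9, 10, 11, 12, 13, 14, 15, 17}
|(((Z ∪ (Y Δ (Y ∪ Z))) ∪ Y) ∪ (X ∩ Z)) ∪ Z| = 14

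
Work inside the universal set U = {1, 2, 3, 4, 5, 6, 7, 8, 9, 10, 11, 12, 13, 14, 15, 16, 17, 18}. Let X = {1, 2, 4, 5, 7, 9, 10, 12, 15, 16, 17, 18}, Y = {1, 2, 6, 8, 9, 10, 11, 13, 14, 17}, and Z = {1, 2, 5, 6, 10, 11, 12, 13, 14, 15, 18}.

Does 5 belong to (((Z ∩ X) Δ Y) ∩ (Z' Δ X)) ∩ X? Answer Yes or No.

Yes

5 ∈ Z and 5 ∈ X, so 5 ∈ Z ∩ X
5 ∈ (Z ∩ X) and 5 ∉ Y, so 5 ∈ (Z ∩ X) Δ Y
5 ∈ Z, so 5 ∉ Z'
5 ∉ Z' and 5 ∈ X, so 5 ∈ Z' Δ X
5 ∈ ((Z ∩ X) Δ Y) and 5 ∈ (Z' Δ X), so 5 ∈ ((Z ∩ X) Δ Y) ∩ (Z' Δ X)
5 ∈ (((Z ∩ X) Δ Y) ∩ (Z' Δ X)) and 5 ∈ X, so 5 ∈ (((Z ∩ X) Δ Y) ∩ (Z' Δ X)) ∩ X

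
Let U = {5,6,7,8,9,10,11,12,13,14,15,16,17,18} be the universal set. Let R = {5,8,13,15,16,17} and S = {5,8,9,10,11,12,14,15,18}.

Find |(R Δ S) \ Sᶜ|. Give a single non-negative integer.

R Δ S = {9,10,11,12,13,14,16,17,18}
Sᶜ = {6,7,13,16,17}
(R Δ S) \ Sᶜ = {9,10,11,12,14,18}
|(R Δ S) \ Sᶜ| = 6

6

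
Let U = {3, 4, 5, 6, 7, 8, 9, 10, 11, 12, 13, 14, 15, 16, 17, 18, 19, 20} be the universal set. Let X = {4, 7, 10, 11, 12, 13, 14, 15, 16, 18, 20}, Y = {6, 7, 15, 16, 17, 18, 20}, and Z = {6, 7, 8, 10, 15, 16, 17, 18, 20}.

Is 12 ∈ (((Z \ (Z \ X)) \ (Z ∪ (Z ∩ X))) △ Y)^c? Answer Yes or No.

Yes

12 ∉ Z and 12 ∈ X, so 12 ∉ Z \ X
12 ∉ Z and 12 ∉ (Z \ X), so 12 ∉ Z \ (Z \ X)
12 ∉ Z and 12 ∈ X, so 12 ∉ Z ∩ X
12 ∉ Z and 12 ∉ (Z ∩ X), so 12 ∉ Z ∪ (Z ∩ X)
12 ∉ (Z \ (Z \ X)) and 12 ∉ (Z ∪ (Z ∩ X)), so 12 ∉ (Z \ (Z \ X)) \ (Z ∪ (Z ∩ X))
12 ∉ ((Z \ (Z \ X)) \ (Z ∪ (Z ∩ X))) and 12 ∉ Y, so 12 ∉ ((Z \ (Z \ X)) \ (Z ∪ (Z ∩ X))) △ Y
12 ∈ (((Z \ (Z \ X)) \ (Z ∪ (Z ∩ X))) △ Y)^c since 12 ∉ (((Z \ (Z \ X)) \ (Z ∪ (Z ∩ X))) △ Y)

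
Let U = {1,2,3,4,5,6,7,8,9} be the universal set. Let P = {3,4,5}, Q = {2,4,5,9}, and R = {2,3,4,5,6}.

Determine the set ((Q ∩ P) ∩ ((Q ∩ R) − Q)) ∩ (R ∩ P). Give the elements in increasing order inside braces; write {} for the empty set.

{}

Q ∩ P = {4,5}
Q ∩ R = {2,4,5}
(Q ∩ R) − Q = {}
(Q ∩ P) ∩ ((Q ∩ R) − Q) = {}
R ∩ P = {3,4,5}
((Q ∩ P) ∩ ((Q ∩ R) − Q)) ∩ (R ∩ P) = {}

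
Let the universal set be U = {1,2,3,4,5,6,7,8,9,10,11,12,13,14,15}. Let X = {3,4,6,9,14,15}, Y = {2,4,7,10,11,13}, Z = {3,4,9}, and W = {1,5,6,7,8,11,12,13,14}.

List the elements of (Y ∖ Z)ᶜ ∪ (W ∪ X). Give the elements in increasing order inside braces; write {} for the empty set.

Y ∖ Z = {2,7,10,11,13}
(Y ∖ Z)ᶜ = {1,3,4,5,6,8,9,12,14,15}
W ∪ X = {1,3,4,5,6,7,8,9,11,12,13,14,15}
(Y ∖ Z)ᶜ ∪ (W ∪ X) = {1,3,4,5,6,7,8,9,11,12,13,14,15}

{1,3,4,5,6,7,8,9,11,12,13,14,15}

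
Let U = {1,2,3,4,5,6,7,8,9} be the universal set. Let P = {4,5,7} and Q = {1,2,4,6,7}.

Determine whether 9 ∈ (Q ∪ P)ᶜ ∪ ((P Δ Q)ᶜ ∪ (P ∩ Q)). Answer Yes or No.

9 ∉ Q and 9 ∉ P, so 9 ∉ Q ∪ P
9 ∈ (Q ∪ P)ᶜ since 9 ∉ (Q ∪ P)
9 ∉ P and 9 ∉ Q, so 9 ∉ P Δ Q
9 ∈ (P Δ Q)ᶜ since 9 ∉ (P Δ Q)
9 ∉ P and 9 ∉ Q, so 9 ∉ P ∩ Q
9 ∈ (P Δ Q)ᶜ and 9 ∉ (P ∩ Q), so 9 ∈ (P Δ Q)ᶜ ∪ (P ∩ Q)
9 ∈ (Q ∪ P)ᶜ and 9 ∈ ((P Δ Q)ᶜ ∪ (P ∩ Q)), so 9 ∈ (Q ∪ P)ᶜ ∪ ((P Δ Q)ᶜ ∪ (P ∩ Q))

Yes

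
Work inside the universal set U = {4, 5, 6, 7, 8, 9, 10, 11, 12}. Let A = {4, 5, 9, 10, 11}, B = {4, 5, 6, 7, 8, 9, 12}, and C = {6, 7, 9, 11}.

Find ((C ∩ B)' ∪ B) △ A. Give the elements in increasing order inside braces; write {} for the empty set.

{6, 7, 8, 12}

C ∩ B = {6, 7, 9}
(C ∩ B)' = {4, 5, 8, 10, 11, 12}
(C ∩ B)' ∪ B = {4, 5, 6, 7, 8, 9, 10, 11, 12}
((C ∩ B)' ∪ B) △ A = {6, 7, 8, 12}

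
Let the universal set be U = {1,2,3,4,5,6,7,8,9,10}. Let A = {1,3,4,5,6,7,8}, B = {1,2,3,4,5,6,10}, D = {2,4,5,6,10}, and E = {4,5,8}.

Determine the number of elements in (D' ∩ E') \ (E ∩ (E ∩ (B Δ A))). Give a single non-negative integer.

4

D' = {1,3,7,8,9}
E' = {1,2,3,6,7,9,10}
D' ∩ E' = {1,3,7,9}
B Δ A = {2,7,8,10}
E ∩ (B Δ A) = {8}
E ∩ (E ∩ (B Δ A)) = {8}
(D' ∩ E') \ (E ∩ (E ∩ (B Δ A))) = {1,3,7,9}
|(D' ∩ E') \ (E ∩ (E ∩ (B Δ A)))| = 4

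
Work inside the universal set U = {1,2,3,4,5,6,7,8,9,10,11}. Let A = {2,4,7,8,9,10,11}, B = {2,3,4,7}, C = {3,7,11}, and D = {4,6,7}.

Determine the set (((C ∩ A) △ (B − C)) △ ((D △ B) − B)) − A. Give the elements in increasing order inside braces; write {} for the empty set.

{6}

C ∩ A = {7,11}
B − C = {2,4}
(C ∩ A) △ (B − C) = {2,4,7,11}
D △ B = {2,3,6}
(D △ B) − B = {6}
((C ∩ A) △ (B − C)) △ ((D △ B) − B) = {2,4,6,7,11}
(((C ∩ A) △ (B − C)) △ ((D △ B) − B)) − A = {6}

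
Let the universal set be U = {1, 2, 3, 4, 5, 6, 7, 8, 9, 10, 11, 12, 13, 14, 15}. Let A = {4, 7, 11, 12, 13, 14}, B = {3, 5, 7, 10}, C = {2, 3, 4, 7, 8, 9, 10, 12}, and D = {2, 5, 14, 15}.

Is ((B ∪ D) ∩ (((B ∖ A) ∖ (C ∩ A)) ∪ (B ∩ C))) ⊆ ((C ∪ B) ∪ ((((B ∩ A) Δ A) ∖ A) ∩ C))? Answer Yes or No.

Yes

B ∪ D = {2, 3, 5, 7, 10, 14, 15}
B ∖ A = {3, 5, 10}
C ∩ A = {4, 7, 12}
(B ∖ A) ∖ (C ∩ A) = {3, 5, 10}
B ∩ C = {3, 7, 10}
((B ∖ A) ∖ (C ∩ A)) ∪ (B ∩ C) = {3, 5, 7, 10}
(B ∪ D) ∩ (((B ∖ A) ∖ (C ∩ A)) ∪ (B ∩ C)) = {3, 5, 7, 10}
C ∪ B = {2, 3, 4, 5, 7, 8, 9, 10, 12}
B ∩ A = {7}
(B ∩ A) Δ A = {4, 11, 12, 13, 14}
((B ∩ A) Δ A) ∖ A = {}
(((B ∩ A) Δ A) ∖ A) ∩ C = {}
(C ∪ B) ∪ ((((B ∩ A) Δ A) ∖ A) ∩ C) = {2, 3, 4, 5, 7, 8, 9, 10, 12}
Every element of {3, 5, 7, 10} is in {2, 3, 4, 5, 7, 8, 9, 10, 12}, so (B ∪ D) ∩ (((B ∖ A) ∖ (C ∩ A)) ∪ (B ∩ C)) ⊆ (C ∪ B) ∪ ((((B ∩ A) Δ A) ∖ A) ∩ C).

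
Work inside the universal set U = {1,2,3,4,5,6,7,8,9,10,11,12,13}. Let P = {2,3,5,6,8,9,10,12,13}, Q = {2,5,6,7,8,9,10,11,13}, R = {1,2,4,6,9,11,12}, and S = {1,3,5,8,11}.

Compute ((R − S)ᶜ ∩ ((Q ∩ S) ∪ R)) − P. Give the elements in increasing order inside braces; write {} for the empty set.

R − S = {2,4,6,9,12}
(R − S)ᶜ = {1,3,5,7,8,10,11,13}
Q ∩ S = {5,8,11}
(Q ∩ S) ∪ R = {1,2,4,5,6,8,9,11,12}
(R − S)ᶜ ∩ ((Q ∩ S) ∪ R) = {1,5,8,11}
((R − S)ᶜ ∩ ((Q ∩ S) ∪ R)) − P = {1,11}

{1,11}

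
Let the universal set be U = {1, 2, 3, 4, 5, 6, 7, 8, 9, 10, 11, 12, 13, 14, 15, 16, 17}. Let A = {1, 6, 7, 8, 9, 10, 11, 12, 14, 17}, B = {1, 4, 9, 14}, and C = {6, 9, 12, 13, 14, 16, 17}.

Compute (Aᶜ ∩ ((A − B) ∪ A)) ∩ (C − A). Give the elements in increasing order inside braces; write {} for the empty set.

Aᶜ = {2, 3, 4, 5, 13, 15, 16}
A − B = {6, 7, 8, 10, 11, 12, 17}
(A − B) ∪ A = {1, 6, 7, 8, 9, 10, 11, 12, 14, 17}
Aᶜ ∩ ((A − B) ∪ A) = {}
C − A = {13, 16}
(Aᶜ ∩ ((A − B) ∪ A)) ∩ (C − A) = {}

{}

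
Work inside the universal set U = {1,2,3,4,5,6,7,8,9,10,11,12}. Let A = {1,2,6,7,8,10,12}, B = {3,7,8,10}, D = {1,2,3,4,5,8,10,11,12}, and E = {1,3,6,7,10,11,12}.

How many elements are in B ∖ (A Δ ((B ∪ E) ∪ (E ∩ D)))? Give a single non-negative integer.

B ∪ E = {1,3,6,7,8,10,11,12}
E ∩ D = {1,3,10,11,12}
(B ∪ E) ∪ (E ∩ D) = {1,3,6,7,8,10,11,12}
A Δ ((B ∪ E) ∪ (E ∩ D)) = {2,3,11}
B ∖ (A Δ ((B ∪ E) ∪ (E ∩ D))) = {7,8,10}
|B ∖ (A Δ ((B ∪ E) ∪ (E ∩ D)))| = 3

3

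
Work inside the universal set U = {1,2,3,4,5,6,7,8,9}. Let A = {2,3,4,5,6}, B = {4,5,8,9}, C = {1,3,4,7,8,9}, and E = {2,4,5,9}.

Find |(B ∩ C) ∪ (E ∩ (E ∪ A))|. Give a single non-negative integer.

B ∩ C = {4,8,9}
E ∪ A = {2,3,4,5,6,9}
E ∩ (E ∪ A) = {2,4,5,9}
(B ∩ C) ∪ (E ∩ (E ∪ A)) = {2,4,5,8,9}
|(B ∩ C) ∪ (E ∩ (E ∪ A))| = 5

5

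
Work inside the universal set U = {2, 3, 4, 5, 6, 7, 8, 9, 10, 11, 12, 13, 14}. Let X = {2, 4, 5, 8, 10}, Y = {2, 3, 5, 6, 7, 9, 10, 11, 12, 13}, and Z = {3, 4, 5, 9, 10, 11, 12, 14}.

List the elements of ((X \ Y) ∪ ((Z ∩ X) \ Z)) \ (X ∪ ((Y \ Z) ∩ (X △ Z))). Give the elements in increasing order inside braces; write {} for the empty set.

{}

X \ Y = {4, 8}
Z ∩ X = {4, 5, 10}
(Z ∩ X) \ Z = {}
(X \ Y) ∪ ((Z ∩ X) \ Z) = {4, 8}
Y \ Z = {2, 6, 7, 13}
X △ Z = {2, 3, 8, 9, 11, 12, 14}
(Y \ Z) ∩ (X △ Z) = {2}
X ∪ ((Y \ Z) ∩ (X △ Z)) = {2, 4, 5, 8, 10}
((X \ Y) ∪ ((Z ∩ X) \ Z)) \ (X ∪ ((Y \ Z) ∩ (X △ Z))) = {}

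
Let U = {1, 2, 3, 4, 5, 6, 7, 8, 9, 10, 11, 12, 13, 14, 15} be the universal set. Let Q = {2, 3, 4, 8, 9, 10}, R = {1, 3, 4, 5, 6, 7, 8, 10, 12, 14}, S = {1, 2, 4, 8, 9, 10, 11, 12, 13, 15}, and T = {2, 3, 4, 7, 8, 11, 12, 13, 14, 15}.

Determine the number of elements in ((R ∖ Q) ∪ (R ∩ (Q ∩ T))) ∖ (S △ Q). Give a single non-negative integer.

R ∖ Q = {1, 5, 6, 7, 12, 14}
Q ∩ T = {2, 3, 4, 8}
R ∩ (Q ∩ T) = {3, 4, 8}
(R ∖ Q) ∪ (R ∩ (Q ∩ T)) = {1, 3, 4, 5, 6, 7, 8, 12, 14}
S △ Q = {1, 3, 11, 12, 13, 15}
((R ∖ Q) ∪ (R ∩ (Q ∩ T))) ∖ (S △ Q) = {4, 5, 6, 7, 8, 14}
|((R ∖ Q) ∪ (R ∩ (Q ∩ T))) ∖ (S △ Q)| = 6

6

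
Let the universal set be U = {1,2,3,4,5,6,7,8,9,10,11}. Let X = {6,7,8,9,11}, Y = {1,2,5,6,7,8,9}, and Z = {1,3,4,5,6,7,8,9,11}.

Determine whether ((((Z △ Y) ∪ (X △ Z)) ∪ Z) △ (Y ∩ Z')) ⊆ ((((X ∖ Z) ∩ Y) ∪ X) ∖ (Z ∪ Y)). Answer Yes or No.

No

Z △ Y = {2,3,4,11}
X △ Z = {1,3,4,5}
(Z △ Y) ∪ (X △ Z) = {1,2,3,4,5,11}
((Z △ Y) ∪ (X △ Z)) ∪ Z = {1,2,3,4,5,6,7,8,9,11}
Z' = {2,10}
Y ∩ Z' = {2}
(((Z △ Y) ∪ (X △ Z)) ∪ Z) △ (Y ∩ Z') = {1,3,4,5,6,7,8,9,11}
X ∖ Z = {}
(X ∖ Z) ∩ Y = {}
((X ∖ Z) ∩ Y) ∪ X = {6,7,8,9,11}
Z ∪ Y = {1,2,3,4,5,6,7,8,9,11}
(((X ∖ Z) ∩ Y) ∪ X) ∖ (Z ∪ Y) = {}
1 ∈ (((Z △ Y) ∪ (X △ Z)) ∪ Z) △ (Y ∩ Z') but 1 ∉ (((X ∖ Z) ∩ Y) ∪ X) ∖ (Z ∪ Y), so the inclusion fails.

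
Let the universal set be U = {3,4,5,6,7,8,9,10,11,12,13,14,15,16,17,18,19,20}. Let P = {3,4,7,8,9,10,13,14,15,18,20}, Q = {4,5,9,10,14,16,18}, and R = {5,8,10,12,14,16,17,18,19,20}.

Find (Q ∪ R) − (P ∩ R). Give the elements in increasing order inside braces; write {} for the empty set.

Q ∪ R = {4,5,8,9,10,12,14,16,17,18,19,20}
P ∩ R = {8,10,14,18,20}
(Q ∪ R) − (P ∩ R) = {4,5,9,12,16,17,19}

{4,5,9,12,16,17,19}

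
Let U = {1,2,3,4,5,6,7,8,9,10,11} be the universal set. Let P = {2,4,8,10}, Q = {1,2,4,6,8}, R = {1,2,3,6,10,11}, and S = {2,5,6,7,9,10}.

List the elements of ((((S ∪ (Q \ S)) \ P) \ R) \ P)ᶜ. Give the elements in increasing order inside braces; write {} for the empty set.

Q \ S = {1,4,8}
S ∪ (Q \ S) = {1,2,4,5,6,7,8,9,10}
(S ∪ (Q \ S)) \ P = {1,5,6,7,9}
((S ∪ (Q \ S)) \ P) \ R = {5,7,9}
(((S ∪ (Q \ S)) \ P) \ R) \ P = {5,7,9}
((((S ∪ (Q \ S)) \ P) \ R) \ P)ᶜ = {1,2,3,4,6,8,10,11}

{1,2,3,4,6,8,10,11}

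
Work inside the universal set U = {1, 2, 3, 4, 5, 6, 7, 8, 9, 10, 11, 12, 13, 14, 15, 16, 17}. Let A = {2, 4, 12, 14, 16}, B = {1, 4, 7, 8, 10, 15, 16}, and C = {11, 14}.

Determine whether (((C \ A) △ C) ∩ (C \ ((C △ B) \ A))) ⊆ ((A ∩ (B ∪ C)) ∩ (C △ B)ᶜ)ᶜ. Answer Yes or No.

C \ A = {11}
(C \ A) △ C = {14}
C △ B = {1, 4, 7, 8, 10, 11, 14, 15, 16}
(C △ B) \ A = {1, 7, 8, 10, 11, 15}
C \ ((C △ B) \ A) = {14}
((C \ A) △ C) ∩ (C \ ((C △ B) \ A)) = {14}
B ∪ C = {1, 4, 7, 8, 10, 11, 14, 15, 16}
A ∩ (B ∪ C) = {4, 14, 16}
(C △ B)ᶜ = {2, 3, 5, 6, 9, 12, 13, 17}
(A ∩ (B ∪ C)) ∩ (C △ B)ᶜ = {}
((A ∩ (B ∪ C)) ∩ (C △ B)ᶜ)ᶜ = {1, 2, 3, 4, 5, 6, 7, 8, 9, 10, 11, 12, 13, 14, 15, 16, 17}
Every element of {14} is in {1, 2, 3, 4, 5, 6, 7, 8, 9, 10, 11, 12, 13, 14, 15, 16, 17}, so ((C \ A) △ C) ∩ (C \ ((C △ B) \ A)) ⊆ ((A ∩ (B ∪ C)) ∩ (C △ B)ᶜ)ᶜ.

Yes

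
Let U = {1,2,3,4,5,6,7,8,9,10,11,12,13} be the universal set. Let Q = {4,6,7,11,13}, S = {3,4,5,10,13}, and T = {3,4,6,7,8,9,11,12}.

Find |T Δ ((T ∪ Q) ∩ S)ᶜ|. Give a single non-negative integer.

6

T ∪ Q = {3,4,6,7,8,9,11,12,13}
(T ∪ Q) ∩ S = {3,4,13}
((T ∪ Q) ∩ S)ᶜ = {1,2,5,6,7,8,9,10,11,12}
T Δ ((T ∪ Q) ∩ S)ᶜ = {1,2,3,4,5,10}
|T Δ ((T ∪ Q) ∩ S)ᶜ| = 6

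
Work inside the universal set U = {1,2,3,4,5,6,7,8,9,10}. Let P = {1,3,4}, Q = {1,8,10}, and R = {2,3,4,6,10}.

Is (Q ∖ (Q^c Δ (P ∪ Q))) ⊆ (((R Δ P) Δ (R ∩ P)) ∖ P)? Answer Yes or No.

Q^c = {2,3,4,5,6,7,9}
P ∪ Q = {1,3,4,8,10}
Q^c Δ (P ∪ Q) = {1,2,5,6,7,8,9,10}
Q ∖ (Q^c Δ (P ∪ Q)) = {}
R Δ P = {1,2,6,10}
R ∩ P = {3,4}
(R Δ P) Δ (R ∩ P) = {1,2,3,4,6,10}
((R Δ P) Δ (R ∩ P)) ∖ P = {2,6,10}
Every element of {} is in {2,6,10}, so Q ∖ (Q^c Δ (P ∪ Q)) ⊆ ((R Δ P) Δ (R ∩ P)) ∖ P.

Yes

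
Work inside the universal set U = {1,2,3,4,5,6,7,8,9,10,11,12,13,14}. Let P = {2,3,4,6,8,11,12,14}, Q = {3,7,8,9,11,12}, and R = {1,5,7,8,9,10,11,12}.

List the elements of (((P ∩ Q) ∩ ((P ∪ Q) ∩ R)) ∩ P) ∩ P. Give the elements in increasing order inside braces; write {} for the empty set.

{8,11,12}

P ∩ Q = {3,8,11,12}
P ∪ Q = {2,3,4,6,7,8,9,11,12,14}
(P ∪ Q) ∩ R = {7,8,9,11,12}
(P ∩ Q) ∩ ((P ∪ Q) ∩ R) = {8,11,12}
((P ∩ Q) ∩ ((P ∪ Q) ∩ R)) ∩ P = {8,11,12}
(((P ∩ Q) ∩ ((P ∪ Q) ∩ R)) ∩ P) ∩ P = {8,11,12}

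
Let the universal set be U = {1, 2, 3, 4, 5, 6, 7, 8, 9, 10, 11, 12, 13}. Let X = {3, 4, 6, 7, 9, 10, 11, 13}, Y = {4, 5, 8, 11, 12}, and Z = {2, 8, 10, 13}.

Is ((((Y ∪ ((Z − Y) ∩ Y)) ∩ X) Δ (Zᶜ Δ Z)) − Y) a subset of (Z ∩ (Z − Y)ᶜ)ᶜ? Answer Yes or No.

Yes

Z − Y = {2, 10, 13}
(Z − Y) ∩ Y = {}
Y ∪ ((Z − Y) ∩ Y) = {4, 5, 8, 11, 12}
(Y ∪ ((Z − Y) ∩ Y)) ∩ X = {4, 11}
Zᶜ = {1, 3, 4, 5, 6, 7, 9, 11, 12}
Zᶜ Δ Z = {1, 2, 3, 4, 5, 6, 7, 8, 9, 10, 11, 12, 13}
((Y ∪ ((Z − Y) ∩ Y)) ∩ X) Δ (Zᶜ Δ Z) = {1, 2, 3, 5, 6, 7, 8, 9, 10, 12, 13}
(((Y ∪ ((Z − Y) ∩ Y)) ∩ X) Δ (Zᶜ Δ Z)) − Y = {1, 2, 3, 6, 7, 9, 10, 13}
(Z − Y)ᶜ = {1, 3, 4, 5, 6, 7, 8, 9, 11, 12}
Z ∩ (Z − Y)ᶜ = {8}
(Z ∩ (Z − Y)ᶜ)ᶜ = {1, 2, 3, 4, 5, 6, 7, 9, 10, 11, 12, 13}
Every element of {1, 2, 3, 6, 7, 9, 10, 13} is in {1, 2, 3, 4, 5, 6, 7, 9, 10, 11, 12, 13}, so (((Y ∪ ((Z − Y) ∩ Y)) ∩ X) Δ (Zᶜ Δ Z)) − Y ⊆ (Z ∩ (Z − Y)ᶜ)ᶜ.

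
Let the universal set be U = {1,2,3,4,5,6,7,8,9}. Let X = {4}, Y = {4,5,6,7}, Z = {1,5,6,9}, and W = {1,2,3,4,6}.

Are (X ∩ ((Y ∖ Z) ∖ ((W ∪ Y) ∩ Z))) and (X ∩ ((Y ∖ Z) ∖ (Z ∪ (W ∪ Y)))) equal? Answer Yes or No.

No

Y ∖ Z = {4,7}
W ∪ Y = {1,2,3,4,5,6,7}
(W ∪ Y) ∩ Z = {1,5,6}
(Y ∖ Z) ∖ ((W ∪ Y) ∩ Z) = {4,7}
X ∩ ((Y ∖ Z) ∖ ((W ∪ Y) ∩ Z)) = {4}
Z ∪ (W ∪ Y) = {1,2,3,4,5,6,7,9}
(Y ∖ Z) ∖ (Z ∪ (W ∪ Y)) = {}
X ∩ ((Y ∖ Z) ∖ (Z ∪ (W ∪ Y))) = {}
4 ∈ X ∩ ((Y ∖ Z) ∖ ((W ∪ Y) ∩ Z)) but 4 ∉ X ∩ ((Y ∖ Z) ∖ (Z ∪ (W ∪ Y))), so they differ.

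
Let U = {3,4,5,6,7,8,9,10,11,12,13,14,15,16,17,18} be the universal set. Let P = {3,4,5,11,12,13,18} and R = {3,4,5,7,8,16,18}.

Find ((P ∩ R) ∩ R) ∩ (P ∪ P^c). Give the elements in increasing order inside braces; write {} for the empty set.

P ∩ R = {3,4,5,18}
(P ∩ R) ∩ R = {3,4,5,18}
P^c = {6,7,8,9,10,14,15,16,17}
P ∪ P^c = {3,4,5,6,7,8,9,10,11,12,13,14,15,16,17,18}
((P ∩ R) ∩ R) ∩ (P ∪ P^c) = {3,4,5,18}

{3,4,5,18}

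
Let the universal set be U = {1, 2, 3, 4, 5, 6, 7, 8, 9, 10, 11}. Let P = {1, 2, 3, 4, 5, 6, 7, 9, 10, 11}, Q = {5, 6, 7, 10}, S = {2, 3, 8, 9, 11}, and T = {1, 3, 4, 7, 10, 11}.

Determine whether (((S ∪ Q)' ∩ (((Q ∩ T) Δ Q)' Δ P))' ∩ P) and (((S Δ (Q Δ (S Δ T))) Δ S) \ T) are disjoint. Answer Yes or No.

S ∪ Q = {2, 3, 5, 6, 7, 8, 9, 10, 11}
(S ∪ Q)' = {1, 4}
Q ∩ T = {7, 10}
(Q ∩ T) Δ Q = {5, 6}
((Q ∩ T) Δ Q)' = {1, 2, 3, 4, 7, 8, 9, 10, 11}
((Q ∩ T) Δ Q)' Δ P = {5, 6, 8}
(S ∪ Q)' ∩ (((Q ∩ T) Δ Q)' Δ P) = {}
((S ∪ Q)' ∩ (((Q ∩ T) Δ Q)' Δ P))' = {1, 2, 3, 4, 5, 6, 7, 8, 9, 10, 11}
((S ∪ Q)' ∩ (((Q ∩ T) Δ Q)' Δ P))' ∩ P = {1, 2, 3, 4, 5, 6, 7, 9, 10, 11}
S Δ T = {1, 2, 4, 7, 8, 9, 10}
Q Δ (S Δ T) = {1, 2, 4, 5, 6, 8, 9}
S Δ (Q Δ (S Δ T)) = {1, 3, 4, 5, 6, 11}
(S Δ (Q Δ (S Δ T))) Δ S = {1, 2, 4, 5, 6, 8, 9}
((S Δ (Q Δ (S Δ T))) Δ S) \ T = {2, 5, 6, 8, 9}
2 lies in both, so they are not disjoint.

No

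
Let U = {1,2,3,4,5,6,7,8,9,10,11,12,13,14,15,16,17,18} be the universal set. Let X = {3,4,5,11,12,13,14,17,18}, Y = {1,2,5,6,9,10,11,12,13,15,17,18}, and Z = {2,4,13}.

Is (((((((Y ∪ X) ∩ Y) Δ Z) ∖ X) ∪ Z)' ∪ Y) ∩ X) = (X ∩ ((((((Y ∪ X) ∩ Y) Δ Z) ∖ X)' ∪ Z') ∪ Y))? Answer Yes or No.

No

Y ∪ X = {1,2,3,4,5,6,9,10,11,12,13,14,15,17,18}
(Y ∪ X) ∩ Y = {1,2,5,6,9,10,11,12,13,15,17,18}
((Y ∪ X) ∩ Y) Δ Z = {1,4,5,6,9,10,11,12,15,17,18}
(((Y ∪ X) ∩ Y) Δ Z) ∖ X = {1,6,9,10,15}
((((Y ∪ X) ∩ Y) Δ Z) ∖ X) ∪ Z = {1,2,4,6,9,10,13,15}
(((((Y ∪ X) ∩ Y) Δ Z) ∖ X) ∪ Z)' = {3,5,7,8,11,12,14,16,17,18}
(((((Y ∪ X) ∩ Y) Δ Z) ∖ X) ∪ Z)' ∪ Y = {1,2,3,5,6,7,8,9,10,11,12,13,14,15,16,17,18}
((((((Y ∪ X) ∩ Y) Δ Z) ∖ X) ∪ Z)' ∪ Y) ∩ X = {3,5,11,12,13,14,17,18}
((((Y ∪ X) ∩ Y) Δ Z) ∖ X)' = {2,3,4,5,7,8,11,12,13,14,16,17,18}
Z' = {1,3,5,6,7,8,9,10,11,12,14,15,16,17,18}
((((Y ∪ X) ∩ Y) Δ Z) ∖ X)' ∪ Z' = {1,2,3,4,5,6,7,8,9,10,11,12,13,14,15,16,17,18}
(((((Y ∪ X) ∩ Y) Δ Z) ∖ X)' ∪ Z') ∪ Y = {1,2,3,4,5,6,7,8,9,10,11,12,13,14,15,16,17,18}
X ∩ ((((((Y ∪ X) ∩ Y) Δ Z) ∖ X)' ∪ Z') ∪ Y) = {3,4,5,11,12,13,14,17,18}
4 ∈ X ∩ ((((((Y ∪ X) ∩ Y) Δ Z) ∖ X)' ∪ Z') ∪ Y) but 4 ∉ ((((((Y ∪ X) ∩ Y) Δ Z) ∖ X) ∪ Z)' ∪ Y) ∩ X, so they differ.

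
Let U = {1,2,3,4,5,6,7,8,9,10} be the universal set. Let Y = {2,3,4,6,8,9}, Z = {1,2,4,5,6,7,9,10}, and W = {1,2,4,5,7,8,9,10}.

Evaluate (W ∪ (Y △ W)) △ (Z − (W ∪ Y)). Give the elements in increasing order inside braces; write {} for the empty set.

{1,2,3,4,5,6,7,8,9,10}

Y △ W = {1,3,5,6,7,10}
W ∪ (Y △ W) = {1,2,3,4,5,6,7,8,9,10}
W ∪ Y = {1,2,3,4,5,6,7,8,9,10}
Z − (W ∪ Y) = {}
(W ∪ (Y △ W)) △ (Z − (W ∪ Y)) = {1,2,3,4,5,6,7,8,9,10}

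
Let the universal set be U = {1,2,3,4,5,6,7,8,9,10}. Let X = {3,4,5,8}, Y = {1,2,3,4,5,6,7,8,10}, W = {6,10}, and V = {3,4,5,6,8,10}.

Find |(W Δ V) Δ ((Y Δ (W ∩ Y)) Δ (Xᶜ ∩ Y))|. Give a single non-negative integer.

W Δ V = {3,4,5,8}
W ∩ Y = {6,10}
Y Δ (W ∩ Y) = {1,2,3,4,5,7,8}
Xᶜ = {1,2,6,7,9,10}
Xᶜ ∩ Y = {1,2,6,7,10}
(Y Δ (W ∩ Y)) Δ (Xᶜ ∩ Y) = {3,4,5,6,8,10}
(W Δ V) Δ ((Y Δ (W ∩ Y)) Δ (Xᶜ ∩ Y)) = {6,10}
|(W Δ V) Δ ((Y Δ (W ∩ Y)) Δ (Xᶜ ∩ Y))| = 2

2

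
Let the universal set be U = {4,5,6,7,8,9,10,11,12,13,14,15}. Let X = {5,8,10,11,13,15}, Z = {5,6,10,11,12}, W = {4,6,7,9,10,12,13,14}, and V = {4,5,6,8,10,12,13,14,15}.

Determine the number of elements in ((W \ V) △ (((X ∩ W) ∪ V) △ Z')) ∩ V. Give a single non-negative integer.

4

W \ V = {7,9}
X ∩ W = {10,13}
(X ∩ W) ∪ V = {4,5,6,8,10,12,13,14,15}
Z' = {4,7,8,9,13,14,15}
((X ∩ W) ∪ V) △ Z' = {5,6,7,9,10,12}
(W \ V) △ (((X ∩ W) ∪ V) △ Z') = {5,6,10,12}
((W \ V) △ (((X ∩ W) ∪ V) △ Z')) ∩ V = {5,6,10,12}
|((W \ V) △ (((X ∩ W) ∪ V) △ Z')) ∩ V| = 4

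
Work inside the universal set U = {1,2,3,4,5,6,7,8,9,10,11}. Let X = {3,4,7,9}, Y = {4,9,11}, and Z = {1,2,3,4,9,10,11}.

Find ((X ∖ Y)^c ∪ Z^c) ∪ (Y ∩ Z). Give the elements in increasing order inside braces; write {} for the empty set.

X ∖ Y = {3,7}
(X ∖ Y)^c = {1,2,4,5,6,8,9,10,11}
Z^c = {5,6,7,8}
(X ∖ Y)^c ∪ Z^c = {1,2,4,5,6,7,8,9,10,11}
Y ∩ Z = {4,9,11}
((X ∖ Y)^c ∪ Z^c) ∪ (Y ∩ Z) = {1,2,4,5,6,7,8,9,10,11}

{1,2,4,5,6,7,8,9,10,11}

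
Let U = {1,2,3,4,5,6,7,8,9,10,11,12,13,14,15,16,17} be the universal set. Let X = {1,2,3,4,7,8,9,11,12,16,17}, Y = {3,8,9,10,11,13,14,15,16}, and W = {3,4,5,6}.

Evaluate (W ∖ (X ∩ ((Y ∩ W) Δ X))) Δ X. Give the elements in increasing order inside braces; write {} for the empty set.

Y ∩ W = {3}
(Y ∩ W) Δ X = {1,2,4,7,8,9,11,12,16,17}
X ∩ ((Y ∩ W) Δ X) = {1,2,4,7,8,9,11,12,16,17}
W ∖ (X ∩ ((Y ∩ W) Δ X)) = {3,5,6}
(W ∖ (X ∩ ((Y ∩ W) Δ X))) Δ X = {1,2,4,5,6,7,8,9,11,12,16,17}

{1,2,4,5,6,7,8,9,11,12,16,17}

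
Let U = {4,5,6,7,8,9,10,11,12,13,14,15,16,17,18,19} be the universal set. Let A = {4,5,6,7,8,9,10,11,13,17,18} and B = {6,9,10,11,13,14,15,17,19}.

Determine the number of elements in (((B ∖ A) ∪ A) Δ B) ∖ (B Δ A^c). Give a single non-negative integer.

B ∖ A = {14,15,19}
(B ∖ A) ∪ A = {4,5,6,7,8,9,10,11,13,14,15,17,18,19}
((B ∖ A) ∪ A) Δ B = {4,5,7,8,18}
A^c = {12,14,15,16,19}
B Δ A^c = {6,9,10,11,12,13,16,17}
(((B ∖ A) ∪ A) Δ B) ∖ (B Δ A^c) = {4,5,7,8,18}
|(((B ∖ A) ∪ A) Δ B) ∖ (B Δ A^c)| = 5

5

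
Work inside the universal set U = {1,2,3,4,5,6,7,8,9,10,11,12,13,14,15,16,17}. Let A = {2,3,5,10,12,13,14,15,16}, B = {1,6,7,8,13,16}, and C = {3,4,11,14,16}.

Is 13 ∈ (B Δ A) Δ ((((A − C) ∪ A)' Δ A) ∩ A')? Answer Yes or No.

13 ∈ B and 13 ∈ A, so 13 ∉ B Δ A
13 ∈ A and 13 ∉ C, so 13 ∈ A − C
13 ∈ (A − C) and 13 ∈ A, so 13 ∈ (A − C) ∪ A
13 ∉ ((A − C) ∪ A)' since 13 ∈ ((A − C) ∪ A)
13 ∉ ((A − C) ∪ A)' and 13 ∈ A, so 13 ∈ ((A − C) ∪ A)' Δ A
13 ∈ A, so 13 ∉ A'
13 ∈ (((A − C) ∪ A)' Δ A) and 13 ∉ A', so 13 ∉ (((A − C) ∪ A)' Δ A) ∩ A'
13 ∉ (B Δ A) and 13 ∉ ((((A − C) ∪ A)' Δ A) ∩ A'), so 13 ∉ (B Δ A) Δ ((((A − C) ∪ A)' Δ A) ∩ A')

No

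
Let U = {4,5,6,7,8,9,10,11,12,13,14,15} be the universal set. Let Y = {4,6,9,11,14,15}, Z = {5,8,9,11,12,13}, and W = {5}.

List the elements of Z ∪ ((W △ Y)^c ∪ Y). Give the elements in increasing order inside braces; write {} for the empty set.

W △ Y = {4,5,6,9,11,14,15}
(W △ Y)^c = {7,8,10,12,13}
(W △ Y)^c ∪ Y = {4,6,7,8,9,10,11,12,13,14,15}
Z ∪ ((W △ Y)^c ∪ Y) = {4,5,6,7,8,9,10,11,12,13,14,15}

{4,5,6,7,8,9,10,11,12,13,14,15}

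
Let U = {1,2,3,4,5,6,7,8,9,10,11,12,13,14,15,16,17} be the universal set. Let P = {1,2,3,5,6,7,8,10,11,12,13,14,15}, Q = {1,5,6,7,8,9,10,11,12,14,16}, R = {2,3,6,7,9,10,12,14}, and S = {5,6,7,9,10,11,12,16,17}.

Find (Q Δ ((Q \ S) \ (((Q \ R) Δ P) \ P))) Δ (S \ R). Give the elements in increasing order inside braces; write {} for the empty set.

Q \ S = {1,8,14}
Q \ R = {1,5,8,11,16}
(Q \ R) Δ P = {2,3,6,7,10,12,13,14,15,16}
((Q \ R) Δ P) \ P = {16}
(Q \ S) \ (((Q \ R) Δ P) \ P) = {1,8,14}
Q Δ ((Q \ S) \ (((Q \ R) Δ P) \ P)) = {5,6,7,9,10,11,12,16}
S \ R = {5,11,16,17}
(Q Δ ((Q \ S) \ (((Q \ R) Δ P) \ P))) Δ (S \ R) = {6,7,9,10,12,17}

{6,7,9,10,12,17}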